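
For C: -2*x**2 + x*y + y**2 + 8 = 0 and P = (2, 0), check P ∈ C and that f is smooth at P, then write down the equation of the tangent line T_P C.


Tangent line at P: -8*x + 2*y + 16 = 0.

Step 1: f(2, 0) = 0, so P lies on C.
Step 2: partial derivatives
  f_x(x, y) = -4*x + y, f_y(x, y) = x + 2*y.
  f_x(P) = -8, f_y(P) = 2 (gradient nonzero, so P is smooth).
Step 3: tangent line at P: -8·(x − 2) + 2·(y − 0) = 0.
Expanding: -8*x + 2*y + 16 = 0.


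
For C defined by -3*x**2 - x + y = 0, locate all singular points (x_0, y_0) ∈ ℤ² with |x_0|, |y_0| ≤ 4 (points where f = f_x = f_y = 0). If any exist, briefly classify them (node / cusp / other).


No singular points in the scanned grid; C is smooth there.

Compute partial derivatives:
  f_x = -6*x - 1.
  f_y = 1.
f_y = 1 is a nonzero constant, so f_y never vanishes: no point (x, y) can satisfy f = f_x = f_y = 0. In particular no (x, y) ∈ {−4, ..., 4}² is singular; the curve is smooth.


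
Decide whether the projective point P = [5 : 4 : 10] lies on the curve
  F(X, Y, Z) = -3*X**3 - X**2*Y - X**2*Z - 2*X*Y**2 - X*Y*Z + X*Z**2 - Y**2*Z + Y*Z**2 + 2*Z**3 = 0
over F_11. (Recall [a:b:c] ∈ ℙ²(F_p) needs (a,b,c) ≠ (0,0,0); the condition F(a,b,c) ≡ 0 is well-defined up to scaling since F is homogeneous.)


F(5,4,10) ≡ 5 (mod 11); P is NOT on the curve.

Evaluate F(5, 4, 10) term-by-term (mod 11).
  -3*X**3 ↦ -3·125·1·1 = -375
  -X**2*Y ↦ -1·25·4·1 = -100
  -X**2*Z ↦ -1·25·1·10 = -250
  -2*X*Y**2 ↦ -2·5·16·1 = -160
  -X*Y*Z ↦ -1·5·4·10 = -200
  X*Z**2 ↦ 1·5·1·100 = 500
  -Y**2*Z ↦ -1·1·16·10 = -160
  Y*Z**2 ↦ 1·1·4·100 = 400
  2*Z**3 ↦ 2·1·1·1000 = 2000
Sum: F(5, 4, 10) = (-375) + (-100) + (-250) + (-160) + (-200) + (500) + (-160) + (400) + (2000) = 1655.
Reducing mod 11: 1655 ≡ 5 (mod 11).
Since F(a, b, c) ≡ 5 ≠ 0 (mod 11), P does NOT lie on the curve.


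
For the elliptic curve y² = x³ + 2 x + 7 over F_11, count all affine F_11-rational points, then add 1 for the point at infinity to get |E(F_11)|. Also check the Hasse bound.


Affine points = {(6, 2), (6, 9), (7, 1), (7, 10), (10, 2), (10, 9)}; affine count = 6; |E(F_11)| = 7.

Discriminant check: Δ ∝ 4a³ + 27b² = 4·2³ + 27·7² = 4·8 + 27·49 ≡ 2 (mod 11). Nonzero ⇒ E is nonsingular.
For each x ∈ F_11, compute rhs = x³ + 2·x + 7 mod 11, then count y ∈ F_11 with y² ≡ rhs.
  x = 0: rhs = 7, matching y values: none (0 points).
  x = 1: rhs = 10, matching y values: none (0 points).
  x = 2: rhs = 8, matching y values: none (0 points).
  x = 3: rhs = 7, matching y values: none (0 points).
  x = 4: rhs = 2, matching y values: none (0 points).
  x = 5: rhs = 10, matching y values: none (0 points).
  x = 6: rhs = 4, matching y values: 2, 9 (2 points).
  x = 7: rhs = 1, matching y values: 1, 10 (2 points).
  x = 8: rhs = 7, matching y values: none (0 points).
  x = 9: rhs = 6, matching y values: none (0 points).
  x = 10: rhs = 4, matching y values: 2, 9 (2 points).
Total affine count: 6.
Full point count |E(F_11)| = 6 + 1 = 7.
Hasse bound: |7 − (11+1)| = |-5| = 5 ≤ 2√11 ≈ 6.6332 ✓.


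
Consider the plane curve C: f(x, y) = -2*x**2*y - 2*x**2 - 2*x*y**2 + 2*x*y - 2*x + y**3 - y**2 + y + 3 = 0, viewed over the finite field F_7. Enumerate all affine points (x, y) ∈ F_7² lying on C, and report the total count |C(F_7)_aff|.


Affine F_7-points: {(0, 6), (3, 0), (3, 2), (3, 5), (4, 5)}; count = 5.

For each of the 49 pairs (x, y) ∈ F_7², evaluate f(x, y) mod 7. Record the zeros.
  x = 0: [0↦3, 1↦4, 2↦2, 3↦3, 4↦6, 5↦3, 6↦0]  zeros at y ∈ {6}
  x = 1: [0↦6, 1↦5, 2↦4, 3↦2, 4↦5, 5↦5, 6↦1]  zeros at y ∈ ∅
  x = 2: [0↦5, 1↦5, 2↦1, 3↦6, 4↦5, 5↦4, 6↦2]  zeros at y ∈ ∅
  x = 3: [0↦0, 1↦4, 2↦0, 3↦1, 4↦6, 5↦0, 6↦3]  zeros at y ∈ {0, 2, 5}
  x = 4: [0↦5, 1↦2, 2↦1, 3↦1, 4↦1, 5↦0, 6↦4]  zeros at y ∈ {5}
  x = 5: [0↦6, 1↦6, 2↦4, 3↦6, 4↦4, 5↦4, 6↦5]  zeros at y ∈ ∅
  x = 6: [0↦3, 1↦2, 2↦2, 3↦2, 4↦1, 5↦5, 6↦6]  zeros at y ∈ ∅
Collecting zeros: affine points = {(0, 6), (3, 0), (3, 2), (3, 5), (4, 5)}.
Total count |C(F_7)_aff| = 5.


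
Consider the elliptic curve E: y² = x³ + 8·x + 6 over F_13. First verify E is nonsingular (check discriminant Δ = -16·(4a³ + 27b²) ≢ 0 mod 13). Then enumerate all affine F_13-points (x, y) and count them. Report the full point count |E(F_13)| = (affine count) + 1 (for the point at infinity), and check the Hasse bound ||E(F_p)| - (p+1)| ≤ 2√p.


Affine points = {(2, 2), (2, 11), (6, 6), (6, 7), (8, 6), (8, 7), (9, 1), (9, 12), (12, 6), (12, 7)}; affine count = 10; |E(F_13)| = 11.

Discriminant check: Δ ∝ 4a³ + 27b² = 4·8³ + 27·6² = 4·512 + 27·36 ≡ 4 (mod 13). Nonzero ⇒ E is nonsingular.
For each x ∈ F_13, compute rhs = x³ + 8·x + 6 mod 13, then count y ∈ F_13 with y² ≡ rhs.
  x = 0: rhs = 6, matching y values: none (0 points).
  x = 1: rhs = 2, matching y values: none (0 points).
  x = 2: rhs = 4, matching y values: 2, 11 (2 points).
  x = 3: rhs = 5, matching y values: none (0 points).
  x = 4: rhs = 11, matching y values: none (0 points).
  x = 5: rhs = 2, matching y values: none (0 points).
  x = 6: rhs = 10, matching y values: 6, 7 (2 points).
  x = 7: rhs = 2, matching y values: none (0 points).
  x = 8: rhs = 10, matching y values: 6, 7 (2 points).
  x = 9: rhs = 1, matching y values: 1, 12 (2 points).
  x = 10: rhs = 7, matching y values: none (0 points).
  x = 11: rhs = 8, matching y values: none (0 points).
  x = 12: rhs = 10, matching y values: 6, 7 (2 points).
Total affine count: 10.
Full point count |E(F_13)| = 10 + 1 = 11.
Hasse bound: |11 − (13+1)| = |-3| = 3 ≤ 2√13 ≈ 7.2111 ✓.


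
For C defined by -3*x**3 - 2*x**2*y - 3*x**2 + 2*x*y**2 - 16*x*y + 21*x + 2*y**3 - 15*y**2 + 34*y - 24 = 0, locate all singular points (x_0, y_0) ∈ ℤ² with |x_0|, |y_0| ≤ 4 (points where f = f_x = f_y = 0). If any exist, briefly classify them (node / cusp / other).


Singular points: {(-1, 3)}; classification: cusp.

Compute partial derivatives:
  f_x = -9*x**2 - 4*x*y - 6*x + 2*y**2 - 16*y + 21.
  f_y = -2*x**2 + 4*x*y - 16*x + 6*y**2 - 30*y + 34.
Scan x_0 ∈ {−4, ..., 4}. For each x_0, f_y(x_0, y) is a polynomial in y; find its integer roots y ∈ {−4, ..., 4}, then test f_x and f at those candidates.
  x = -4: f_y(-4, y) = 6*y**2 - 46*y + 66; no integer root y with |y| ≤ 4.
  x = -3: f_y(-3, y) = 6*y**2 - 42*y + 64; no integer root y with |y| ≤ 4.
  x = -2: f_y(-2, y) = 6*y**2 - 38*y + 58; no integer root y with |y| ≤ 4.
  x = -1: f_y(-1, y) = 6*y**2 - 34*y + 48; vanishes at y ∈ {3}. (-1, 3): f_x = 0, f = 0 — SINGULAR.
  x = 0: f_y(0, y) = 6*y**2 - 30*y + 34; no integer root y with |y| ≤ 4.
  x = 1: f_y(1, y) = 6*y**2 - 26*y + 16; no integer root y with |y| ≤ 4.
  x = 2: f_y(2, y) = 6*y**2 - 22*y - 6; no integer root y with |y| ≤ 4.
  x = 3: f_y(3, y) = 6*y**2 - 18*y - 32; no integer root y with |y| ≤ 4.
  x = 4: f_y(4, y) = 6*y**2 - 14*y - 62; no integer root y with |y| ≤ 4.
Only singular point on the grid: (-1, 3).
Classify: substitute x = -1 + u, y = 3 + v and expand: f = -3*u**3 - 2*u**2*v + 2*u*v**2 + 2*v**3 + v**2.
No constant or linear terms (consistent with a singular point). Quadratic part: v**2. Cubic part: -3*u**3 - 2*u**2*v + 2*u*v**2 + 2*v**3.
The quadratic part v**2 is a perfect square, so there is a single (double) tangent line v = 0, i.e. y = 3. Restricting the cubic part to that line (v = 0) leaves -3*u**3 ≠ 0, so f is not divisible by v and the branch is v² ≈ 3*u**3 to lowest order — this is a cusp.
Classification: cusp.


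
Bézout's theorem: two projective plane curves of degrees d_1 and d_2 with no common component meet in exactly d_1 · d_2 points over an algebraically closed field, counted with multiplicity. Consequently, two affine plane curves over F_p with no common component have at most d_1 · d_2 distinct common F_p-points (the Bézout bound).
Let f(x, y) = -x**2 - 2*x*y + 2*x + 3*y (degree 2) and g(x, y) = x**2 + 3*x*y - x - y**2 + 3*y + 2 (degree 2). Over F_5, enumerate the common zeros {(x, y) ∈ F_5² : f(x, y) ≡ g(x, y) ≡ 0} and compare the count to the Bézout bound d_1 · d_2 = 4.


Common zeros: {(1, 4), (3, 4)}; count = 2; Bézout bound = 4.

deg(f) = 2, deg(g) = 2, so Bézout bound = 4.
Scan x ∈ F_5. For each x, list the y ∈ F_5 with f(x, y) ≡ 0 and those with g(x, y) ≡ 0 (mod 5); the common zeros in that column are the intersection.
  x = 0: f ≡ 0 at y ∈ {0}; g ≡ 0 at y ∈ ∅; common: ∅.
  x = 1: f ≡ 0 at y ∈ {4}; g ≡ 0 at y ∈ {2, 4}; common: {4}.
  x = 2: f ≡ 0 at y ∈ {0}; g ≡ 0 at y ∈ ∅; common: ∅.
  x = 3: f ≡ 0 at y ∈ {4}; g ≡ 0 at y ∈ {3, 4}; common: {4}.
  x = 4: f ≡ 0 at y ∈ ∅; g ≡ 0 at y ∈ {2, 3}; common: ∅.
Collecting: common zeros = {(1, 4), (3, 4)}, so the count is 2.
Comparison with the Bézout bound: 2 ≤ 4 = deg(f)·deg(g), as expected for curves with no common component (the affine F_5-count falls short of the bound because intersections may lie at infinity, over extension fields, or carry multiplicity).


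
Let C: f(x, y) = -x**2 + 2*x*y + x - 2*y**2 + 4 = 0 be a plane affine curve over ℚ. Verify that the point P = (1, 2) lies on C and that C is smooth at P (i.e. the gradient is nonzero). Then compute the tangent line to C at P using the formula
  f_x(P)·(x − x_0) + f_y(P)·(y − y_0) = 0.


Tangent line at P: 3*x - 6*y + 9 = 0.

Step 1: f(1, 2) = 0, so P lies on C.
Step 2: partial derivatives
  f_x(x, y) = -2*x + 2*y + 1, f_y(x, y) = 2*x - 4*y.
  f_x(P) = 3, f_y(P) = -6 (gradient nonzero, so P is smooth).
Step 3: tangent line at P: 3·(x − 1) + -6·(y − 2) = 0.
Expanding: 3*x - 6*y + 9 = 0.


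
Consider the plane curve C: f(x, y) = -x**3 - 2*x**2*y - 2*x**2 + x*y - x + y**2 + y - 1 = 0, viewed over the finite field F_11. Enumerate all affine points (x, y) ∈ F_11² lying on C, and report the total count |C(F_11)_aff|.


Affine F_11-points: {(0, 3), (0, 7), (1, 4), (1, 7), (4, 8), (5, 4), (5, 7), (6, 4), (6, 6), (8, 0), (8, 9), (9, 10)}; count = 12.

For each of the 121 pairs (x, y) ∈ F_11², evaluate f(x, y) mod 11. Record the zeros.
  x = 0: [0↦10, 1↦1, 2↦5, 3↦0, 4↦8, 5↦7, 6↦8, 7↦0, 8↦5, 9↦1, 10↦10]  zeros at y ∈ {3, 7}
  x = 1: [0↦6, 1↦7, 2↦10, 3↦4, 4↦0, 5↦9, 6↦9, 7↦0, 8↦4, 9↦10, 10↦7]  zeros at y ∈ {4, 7}
  x = 2: [0↦3, 1↦10, 2↦8, 3↦8, 4↦10, 5↦3, 6↦9, 7↦6, 8↦5, 9↦6, 10↦9]  zeros at y ∈ ∅
  x = 3: [0↦6, 1↦4, 2↦4, 3↦6, 4↦10, 5↦5, 6↦2, 7↦1, 8↦2, 9↦5, 10↦10]  zeros at y ∈ ∅
  x = 4: [0↦9, 1↦5, 2↦3, 3↦3, 4↦5, 5↦9, 6↦4, 7↦1, 8↦0, 9↦1, 10↦4]  zeros at y ∈ {8}
  x = 5: [0↦6, 1↦7, 2↦10, 3↦4, 4↦0, 5↦9, 6↦9, 7↦0, 8↦4, 9↦10, 10↦7]  zeros at y ∈ {4, 7}
  x = 6: [0↦2, 1↦4, 2↦8, 3↦3, 4↦0, 5↦10, 6↦0, 7↦3, 8↦8, 9↦4, 10↦2]  zeros at y ∈ {4, 6}
  x = 7: [0↦2, 1↦1, 2↦2, 3↦5, 4↦10, 5↦6, 6↦4, 7↦4, 8↦6, 9↦10, 10↦5]  zeros at y ∈ ∅
  x = 8: [0↦0, 1↦3, 2↦8, 3↦4, 4↦2, 5↦2, 6↦4, 7↦8, 8↦3, 9↦0, 10↦10]  zeros at y ∈ {0, 9}
  x = 9: [0↦1, 1↦4, 2↦9, 3↦5, 4↦3, 5↦3, 6↦5, 7↦9, 8↦4, 9↦1, 10↦0]  zeros at y ∈ {10}
  x = 10: [0↦10, 1↦9, 2↦10, 3↦2, 4↦7, 5↦3, 6↦1, 7↦1, 8↦3, 9↦7, 10↦2]  zeros at y ∈ ∅
Collecting zeros: affine points = {(0, 3), (0, 7), (1, 4), (1, 7), (4, 8), (5, 4), (5, 7), (6, 4), (6, 6), (8, 0), (8, 9), (9, 10)}.
Total count |C(F_11)_aff| = 12.


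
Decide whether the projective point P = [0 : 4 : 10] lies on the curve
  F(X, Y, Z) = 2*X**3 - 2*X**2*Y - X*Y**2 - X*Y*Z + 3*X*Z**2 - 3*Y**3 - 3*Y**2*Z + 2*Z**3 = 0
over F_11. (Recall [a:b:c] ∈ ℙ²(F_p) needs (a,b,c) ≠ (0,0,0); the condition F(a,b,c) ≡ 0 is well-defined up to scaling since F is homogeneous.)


F(0,4,10) ≡ 8 (mod 11); P is NOT on the curve.

Evaluate F(0, 4, 10) term-by-term (mod 11).
  2*X**3 ↦ 2·0·1·1 = 0
  -2*X**2*Y ↦ -2·0·4·1 = 0
  -X*Y**2 ↦ -1·0·16·1 = 0
  -X*Y*Z ↦ -1·0·4·10 = 0
  3*X*Z**2 ↦ 3·0·1·100 = 0
  -3*Y**3 ↦ -3·1·64·1 = -192
  -3*Y**2*Z ↦ -3·1·16·10 = -480
  2*Z**3 ↦ 2·1·1·1000 = 2000
Sum: F(0, 4, 10) = (0) + (0) + (0) + (0) + (0) + (-192) + (-480) + (2000) = 1328.
Reducing mod 11: 1328 ≡ 8 (mod 11).
Since F(a, b, c) ≡ 8 ≠ 0 (mod 11), P does NOT lie on the curve.


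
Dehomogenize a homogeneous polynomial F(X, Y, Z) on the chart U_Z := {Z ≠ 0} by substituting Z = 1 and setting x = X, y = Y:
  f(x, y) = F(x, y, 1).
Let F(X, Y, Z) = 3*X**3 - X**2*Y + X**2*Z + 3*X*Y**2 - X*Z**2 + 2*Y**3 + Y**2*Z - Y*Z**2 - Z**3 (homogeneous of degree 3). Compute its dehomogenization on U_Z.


f(x, y) = 3*x**3 - x**2*y + x**2 + 3*x*y**2 - x + 2*y**3 + y**2 - y - 1

On U_Z we set Z = 1. Each monomial c·X^i·Y^j·Z^k in F becomes c·x^i·y^j·1^k = c·x^i·y^j.
Substituting Z = 1: F(X, Y, 1) = 3*x**3 - x**2*y + x**2 + 3*x*y**2 - x + 2*y**3 + y**2 - y - 1.
Note: deg(f) ≤ deg(F) = 3; strict inequality happens when F is divisible by Z (lost terms).


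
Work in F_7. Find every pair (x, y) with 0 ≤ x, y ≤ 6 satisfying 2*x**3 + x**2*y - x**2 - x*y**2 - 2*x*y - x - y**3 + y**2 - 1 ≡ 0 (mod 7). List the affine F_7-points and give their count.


Affine F_7-points: {(0, 4), (2, 1), (3, 5), (4, 3), (6, 5)}; count = 5.

For each of the 49 pairs (x, y) ∈ F_7², evaluate f(x, y) mod 7. Record the zeros.
  x = 0: [0↦6, 1↦6, 2↦2, 3↦2, 4↦0, 5↦4, 6↦1]  zeros at y ∈ {4}
  x = 1: [0↦6, 1↦4, 2↦3, 3↦4, 4↦1, 5↦2, 6↦1]  zeros at y ∈ ∅
  x = 2: [0↦2, 1↦0, 2↦4, 3↦1, 4↦6, 5↦6, 6↦2]  zeros at y ∈ {1}
  x = 3: [0↦6, 1↦6, 2↦3, 3↦5, 4↦6, 5↦0, 6↦2]  zeros at y ∈ {5}
  x = 4: [0↦2, 1↦6, 2↦5, 3↦0, 4↦6, 5↦3, 6↦6]  zeros at y ∈ {3}
  x = 5: [0↦2, 1↦5, 2↦1, 3↦5, 4↦4, 5↦6, 6↦5]  zeros at y ∈ ∅
  x = 6: [0↦4, 1↦1, 2↦3, 3↦4, 4↦5, 5↦0, 6↦4]  zeros at y ∈ {5}
Collecting zeros: affine points = {(0, 4), (2, 1), (3, 5), (4, 3), (6, 5)}.
Total count |C(F_7)_aff| = 5.


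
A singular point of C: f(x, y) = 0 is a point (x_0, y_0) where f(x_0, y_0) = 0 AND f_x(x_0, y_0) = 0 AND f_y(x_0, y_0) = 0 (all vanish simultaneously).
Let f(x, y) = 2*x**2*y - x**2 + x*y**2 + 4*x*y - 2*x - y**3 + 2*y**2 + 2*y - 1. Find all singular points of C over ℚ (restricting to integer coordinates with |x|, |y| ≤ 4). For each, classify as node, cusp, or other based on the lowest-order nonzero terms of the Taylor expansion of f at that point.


Singular points: {(-1, 0)}; classification: node.

Compute partial derivatives:
  f_x = 4*x*y - 2*x + y**2 + 4*y - 2.
  f_y = 2*x**2 + 2*x*y + 4*x - 3*y**2 + 4*y + 2.
Scan x_0 ∈ {−4, ..., 4}. For each x_0, f_y(x_0, y) is a polynomial in y; find its integer roots y ∈ {−4, ..., 4}, then test f_x and f at those candidates.
  x = -4: f_y(-4, y) = -3*y**2 - 4*y + 18; no integer root y with |y| ≤ 4.
  x = -3: f_y(-3, y) = -3*y**2 - 2*y + 8; vanishes at y ∈ {-2}. (-3, -2): f_x = 24 ≠ 0.
  x = -2: f_y(-2, y) = 2 - 3*y**2; no integer root y with |y| ≤ 4.
  x = -1: f_y(-1, y) = -3*y**2 + 2*y; vanishes at y ∈ {0}. (-1, 0): f_x = 0, f = 0 — SINGULAR.
  x = 0: f_y(0, y) = -3*y**2 + 4*y + 2; no integer root y with |y| ≤ 4.
  x = 1: f_y(1, y) = -3*y**2 + 6*y + 8; no integer root y with |y| ≤ 4.
  x = 2: f_y(2, y) = -3*y**2 + 8*y + 18; no integer root y with |y| ≤ 4.
  x = 3: f_y(3, y) = -3*y**2 + 10*y + 32; vanishes at y ∈ {-2}. (3, -2): f_x = -36 ≠ 0.
  x = 4: f_y(4, y) = -3*y**2 + 12*y + 50; no integer root y with |y| ≤ 4.
Only singular point on the grid: (-1, 0).
Classify: substitute x = -1 + u, y = 0 + v and expand: f = 2*u**2*v - u**2 + u*v**2 - v**3 + v**2.
No constant or linear terms (consistent with a singular point). Quadratic part: -u**2 + v**2. Cubic part: 2*u**2*v + u*v**2 - v**3.
The quadratic part v**2 - u**2 = (v − u)(v + u) splits into two distinct linear factors, so there are two distinct tangent lines y − 0 = ±(x − -1) — this is a node (ordinary double point).
Classification: node.


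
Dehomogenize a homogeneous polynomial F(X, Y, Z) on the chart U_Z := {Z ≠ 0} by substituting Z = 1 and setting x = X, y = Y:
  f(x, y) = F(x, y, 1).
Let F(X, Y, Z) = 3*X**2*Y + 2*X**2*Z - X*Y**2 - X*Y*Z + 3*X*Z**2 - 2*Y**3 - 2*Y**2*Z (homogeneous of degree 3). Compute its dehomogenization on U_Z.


f(x, y) = 3*x**2*y + 2*x**2 - x*y**2 - x*y + 3*x - 2*y**3 - 2*y**2

On U_Z we set Z = 1. Each monomial c·X^i·Y^j·Z^k in F becomes c·x^i·y^j·1^k = c·x^i·y^j.
Substituting Z = 1: F(X, Y, 1) = 3*x**2*y + 2*x**2 - x*y**2 - x*y + 3*x - 2*y**3 - 2*y**2.
Note: deg(f) ≤ deg(F) = 3; strict inequality happens when F is divisible by Z (lost terms).


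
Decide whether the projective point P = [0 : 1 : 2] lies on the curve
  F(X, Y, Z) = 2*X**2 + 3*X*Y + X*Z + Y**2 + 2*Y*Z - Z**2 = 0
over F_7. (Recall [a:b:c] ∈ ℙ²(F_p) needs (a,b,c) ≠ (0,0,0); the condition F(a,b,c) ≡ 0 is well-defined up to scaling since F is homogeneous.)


F(0,1,2) ≡ 1 (mod 7); P is NOT on the curve.

Evaluate F(0, 1, 2) term-by-term (mod 7).
  2*X**2 ↦ 2·0·1·1 = 0
  3*X*Y ↦ 3·0·1·1 = 0
  X*Z ↦ 1·0·1·2 = 0
  Y**2 ↦ 1·1·1·1 = 1
  2*Y*Z ↦ 2·1·1·2 = 4
  -Z**2 ↦ -1·1·1·4 = -4
Sum: F(0, 1, 2) = (0) + (0) + (0) + (1) + (4) + (-4) = 1.
Reducing mod 7: 1 ≡ 1 (mod 7).
Since F(a, b, c) ≡ 1 ≠ 0 (mod 7), P does NOT lie on the curve.


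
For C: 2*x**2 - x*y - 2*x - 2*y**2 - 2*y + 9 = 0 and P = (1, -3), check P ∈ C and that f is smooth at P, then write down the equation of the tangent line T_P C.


Tangent line at P: 5*x + 9*y + 22 = 0.

Step 1: f(1, -3) = 0, so P lies on C.
Step 2: partial derivatives
  f_x(x, y) = 4*x - y - 2, f_y(x, y) = -x - 4*y - 2.
  f_x(P) = 5, f_y(P) = 9 (gradient nonzero, so P is smooth).
Step 3: tangent line at P: 5·(x − 1) + 9·(y − -3) = 0.
Expanding: 5*x + 9*y + 22 = 0.


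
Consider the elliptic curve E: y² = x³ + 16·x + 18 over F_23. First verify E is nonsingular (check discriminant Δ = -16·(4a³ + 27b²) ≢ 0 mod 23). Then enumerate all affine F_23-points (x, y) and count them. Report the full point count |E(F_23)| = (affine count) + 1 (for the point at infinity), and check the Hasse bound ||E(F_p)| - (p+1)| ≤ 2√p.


Affine points = {(0, 8), (0, 15), (1, 9), (1, 14), (2, 9), (2, 14), (3, 1), (3, 22), (4, 10), (4, 13), (5, 4), (5, 19), (6, 10), (6, 13), (7, 6), (7, 17), (12, 11), (12, 12), (13, 10), (13, 13), (16, 0), (20, 9), (20, 14), (21, 1), (21, 22), (22, 1), (22, 22)}; affine count = 27; |E(F_23)| = 28.

Discriminant check: Δ ∝ 4a³ + 27b² = 4·16³ + 27·18² = 4·4096 + 27·324 ≡ 16 (mod 23). Nonzero ⇒ E is nonsingular.
For each x ∈ F_23, compute rhs = x³ + 16·x + 18 mod 23, then count y ∈ F_23 with y² ≡ rhs.
  x = 0: rhs = 18, matching y values: 8, 15 (2 points).
  x = 1: rhs = 12, matching y values: 9, 14 (2 points).
  x = 2: rhs = 12, matching y values: 9, 14 (2 points).
  x = 3: rhs = 1, matching y values: 1, 22 (2 points).
  x = 4: rhs = 8, matching y values: 10, 13 (2 points).
  x = 5: rhs = 16, matching y values: 4, 19 (2 points).
  x = 6: rhs = 8, matching y values: 10, 13 (2 points).
  x = 7: rhs = 13, matching y values: 6, 17 (2 points).
  x = 8: rhs = 14, matching y values: none (0 points).
  x = 9: rhs = 17, matching y values: none (0 points).
  x = 10: rhs = 5, matching y values: none (0 points).
  x = 11: rhs = 7, matching y values: none (0 points).
  x = 12: rhs = 6, matching y values: 11, 12 (2 points).
  x = 13: rhs = 8, matching y values: 10, 13 (2 points).
  x = 14: rhs = 19, matching y values: none (0 points).
  x = 15: rhs = 22, matching y values: none (0 points).
  x = 16: rhs = 0, matching y values: 0 (1 points).
  x = 17: rhs = 5, matching y values: none (0 points).
  x = 18: rhs = 20, matching y values: none (0 points).
  x = 19: rhs = 5, matching y values: none (0 points).
  x = 20: rhs = 12, matching y values: 9, 14 (2 points).
  x = 21: rhs = 1, matching y values: 1, 22 (2 points).
  x = 22: rhs = 1, matching y values: 1, 22 (2 points).
Total affine count: 27.
Full point count |E(F_23)| = 27 + 1 = 28.
Hasse bound: |28 − (23+1)| = |4| = 4 ≤ 2√23 ≈ 9.5917 ✓.


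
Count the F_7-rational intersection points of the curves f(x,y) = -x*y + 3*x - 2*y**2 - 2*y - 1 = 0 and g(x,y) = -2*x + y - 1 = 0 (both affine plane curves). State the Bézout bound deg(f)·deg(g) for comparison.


Common zeros: ∅; count = 0; Bézout bound = 2.

deg(f) = 2, deg(g) = 1, so Bézout bound = 2.
Scan x ∈ F_7. For each x, list the y ∈ F_7 with f(x, y) ≡ 0 and those with g(x, y) ≡ 0 (mod 7); the common zeros in that column are the intersection.
  x = 0: f ≡ 0 at y ∈ ∅; g ≡ 0 at y ∈ {1}; common: ∅.
  x = 1: f ≡ 0 at y ∈ {4, 5}; g ≡ 0 at y ∈ {3}; common: ∅.
  x = 2: f ≡ 0 at y ∈ {6}; g ≡ 0 at y ∈ {5}; common: ∅.
  x = 3: f ≡ 0 at y ∈ ∅; g ≡ 0 at y ∈ {0}; common: ∅.
  x = 4: f ≡ 0 at y ∈ ∅; g ≡ 0 at y ∈ {2}; common: ∅.
  x = 5: f ≡ 0 at y ∈ {0}; g ≡ 0 at y ∈ {4}; common: ∅.
  x = 6: f ≡ 0 at y ∈ {1, 2}; g ≡ 0 at y ∈ {6}; common: ∅.
Collecting: common zeros = ∅, so the count is 0.
Comparison with the Bézout bound: 0 ≤ 2 = deg(f)·deg(g), as expected for curves with no common component (the affine F_7-count falls short of the bound because intersections may lie at infinity, over extension fields, or carry multiplicity).


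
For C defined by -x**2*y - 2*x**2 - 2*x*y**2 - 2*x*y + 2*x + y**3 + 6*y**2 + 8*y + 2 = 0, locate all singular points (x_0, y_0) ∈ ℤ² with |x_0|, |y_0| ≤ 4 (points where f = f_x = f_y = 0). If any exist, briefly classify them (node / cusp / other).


Singular points: {(1, -1)}; classification: node.

Compute partial derivatives:
  f_x = -2*x*y - 4*x - 2*y**2 - 2*y + 2.
  f_y = -x**2 - 4*x*y - 2*x + 3*y**2 + 12*y + 8.
Scan x_0 ∈ {−4, ..., 4}. For each x_0, f_y(x_0, y) is a polynomial in y; find its integer roots y ∈ {−4, ..., 4}, then test f_x and f at those candidates.
  x = -4: f_y(-4, y) = 3*y**2 + 28*y; vanishes at y ∈ {0}. (-4, 0): f_x = 18 ≠ 0.
  x = -3: f_y(-3, y) = 3*y**2 + 24*y + 5; no integer root y with |y| ≤ 4.
  x = -2: f_y(-2, y) = 3*y**2 + 20*y + 8; no integer root y with |y| ≤ 4.
  x = -1: f_y(-1, y) = 3*y**2 + 16*y + 9; no integer root y with |y| ≤ 4.
  x = 0: f_y(0, y) = 3*y**2 + 12*y + 8; no integer root y with |y| ≤ 4.
  x = 1: f_y(1, y) = 3*y**2 + 8*y + 5; vanishes at y ∈ {-1}. (1, -1): f_x = 0, f = 0 — SINGULAR.
  x = 2: f_y(2, y) = 3*y**2 + 4*y; vanishes at y ∈ {0}. (2, 0): f_x = -6 ≠ 0.
  x = 3: f_y(3, y) = 3*y**2 - 7; no integer root y with |y| ≤ 4.
  x = 4: f_y(4, y) = 3*y**2 - 4*y - 16; no integer root y with |y| ≤ 4.
Only singular point on the grid: (1, -1).
Classify: substitute x = 1 + u, y = -1 + v and expand: f = -u**2*v - u**2 - 2*u*v**2 + v**3 + v**2.
No constant or linear terms (consistent with a singular point). Quadratic part: -u**2 + v**2. Cubic part: -u**2*v - 2*u*v**2 + v**3.
The quadratic part v**2 - u**2 = (v − u)(v + u) splits into two distinct linear factors, so there are two distinct tangent lines y − -1 = ±(x − 1) — this is a node (ordinary double point).
Classification: node.


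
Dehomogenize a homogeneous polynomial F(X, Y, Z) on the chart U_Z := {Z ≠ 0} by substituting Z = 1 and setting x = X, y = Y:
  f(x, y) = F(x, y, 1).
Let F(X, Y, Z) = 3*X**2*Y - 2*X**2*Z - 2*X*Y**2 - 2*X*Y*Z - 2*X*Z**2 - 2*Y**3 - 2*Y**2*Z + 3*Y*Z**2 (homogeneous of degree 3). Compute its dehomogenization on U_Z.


f(x, y) = 3*x**2*y - 2*x**2 - 2*x*y**2 - 2*x*y - 2*x - 2*y**3 - 2*y**2 + 3*y

On U_Z we set Z = 1. Each monomial c·X^i·Y^j·Z^k in F becomes c·x^i·y^j·1^k = c·x^i·y^j.
Substituting Z = 1: F(X, Y, 1) = 3*x**2*y - 2*x**2 - 2*x*y**2 - 2*x*y - 2*x - 2*y**3 - 2*y**2 + 3*y.
Note: deg(f) ≤ deg(F) = 3; strict inequality happens when F is divisible by Z (lost terms).


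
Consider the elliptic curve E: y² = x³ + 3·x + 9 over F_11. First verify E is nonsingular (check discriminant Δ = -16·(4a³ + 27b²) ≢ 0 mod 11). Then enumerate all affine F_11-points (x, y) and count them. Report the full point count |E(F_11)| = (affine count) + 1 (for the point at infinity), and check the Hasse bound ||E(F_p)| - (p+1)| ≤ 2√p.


Affine points = {(0, 3), (0, 8), (2, 1), (2, 10), (3, 1), (3, 10), (6, 1), (6, 10), (10, 4), (10, 7)}; affine count = 10; |E(F_11)| = 11.

Discriminant check: Δ ∝ 4a³ + 27b² = 4·3³ + 27·9² = 4·27 + 27·81 ≡ 7 (mod 11). Nonzero ⇒ E is nonsingular.
For each x ∈ F_11, compute rhs = x³ + 3·x + 9 mod 11, then count y ∈ F_11 with y² ≡ rhs.
  x = 0: rhs = 9, matching y values: 3, 8 (2 points).
  x = 1: rhs = 2, matching y values: none (0 points).
  x = 2: rhs = 1, matching y values: 1, 10 (2 points).
  x = 3: rhs = 1, matching y values: 1, 10 (2 points).
  x = 4: rhs = 8, matching y values: none (0 points).
  x = 5: rhs = 6, matching y values: none (0 points).
  x = 6: rhs = 1, matching y values: 1, 10 (2 points).
  x = 7: rhs = 10, matching y values: none (0 points).
  x = 8: rhs = 6, matching y values: none (0 points).
  x = 9: rhs = 6, matching y values: none (0 points).
  x = 10: rhs = 5, matching y values: 4, 7 (2 points).
Total affine count: 10.
Full point count |E(F_11)| = 10 + 1 = 11.
Hasse bound: |11 − (11+1)| = |-1| = 1 ≤ 2√11 ≈ 6.6332 ✓.


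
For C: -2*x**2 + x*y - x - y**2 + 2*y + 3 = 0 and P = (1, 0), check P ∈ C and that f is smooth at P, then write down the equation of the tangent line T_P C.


Tangent line at P: -5*x + 3*y + 5 = 0.

Step 1: f(1, 0) = 0, so P lies on C.
Step 2: partial derivatives
  f_x(x, y) = -4*x + y - 1, f_y(x, y) = x - 2*y + 2.
  f_x(P) = -5, f_y(P) = 3 (gradient nonzero, so P is smooth).
Step 3: tangent line at P: -5·(x − 1) + 3·(y − 0) = 0.
Expanding: -5*x + 3*y + 5 = 0.


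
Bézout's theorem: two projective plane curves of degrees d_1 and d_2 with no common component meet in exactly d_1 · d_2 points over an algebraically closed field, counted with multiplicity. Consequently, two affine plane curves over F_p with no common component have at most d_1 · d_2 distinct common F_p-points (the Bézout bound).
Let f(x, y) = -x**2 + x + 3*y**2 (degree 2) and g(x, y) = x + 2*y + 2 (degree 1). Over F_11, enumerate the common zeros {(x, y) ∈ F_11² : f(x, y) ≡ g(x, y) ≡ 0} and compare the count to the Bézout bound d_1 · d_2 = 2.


Common zeros: ∅; count = 0; Bézout bound = 2.

deg(f) = 2, deg(g) = 1, so Bézout bound = 2.
Scan x ∈ F_11. For each x, list the y ∈ F_11 with f(x, y) ≡ 0 and those with g(x, y) ≡ 0 (mod 11); the common zeros in that column are the intersection.
  x = 0: f ≡ 0 at y ∈ {0}; g ≡ 0 at y ∈ {10}; common: ∅.
  x = 1: f ≡ 0 at y ∈ {0}; g ≡ 0 at y ∈ {4}; common: ∅.
  x = 2: f ≡ 0 at y ∈ ∅; g ≡ 0 at y ∈ {9}; common: ∅.
  x = 3: f ≡ 0 at y ∈ ∅; g ≡ 0 at y ∈ {3}; common: ∅.
  x = 4: f ≡ 0 at y ∈ {2, 9}; g ≡ 0 at y ∈ {8}; common: ∅.
  x = 5: f ≡ 0 at y ∈ {5, 6}; g ≡ 0 at y ∈ {2}; common: ∅.
  x = 6: f ≡ 0 at y ∈ ∅; g ≡ 0 at y ∈ {7}; common: ∅.
  x = 7: f ≡ 0 at y ∈ {5, 6}; g ≡ 0 at y ∈ {1}; common: ∅.
  x = 8: f ≡ 0 at y ∈ {2, 9}; g ≡ 0 at y ∈ {6}; common: ∅.
  x = 9: f ≡ 0 at y ∈ ∅; g ≡ 0 at y ∈ {0}; common: ∅.
  x = 10: f ≡ 0 at y ∈ ∅; g ≡ 0 at y ∈ {5}; common: ∅.
Collecting: common zeros = ∅, so the count is 0.
Comparison with the Bézout bound: 0 ≤ 2 = deg(f)·deg(g), as expected for curves with no common component (the affine F_11-count falls short of the bound because intersections may lie at infinity, over extension fields, or carry multiplicity).


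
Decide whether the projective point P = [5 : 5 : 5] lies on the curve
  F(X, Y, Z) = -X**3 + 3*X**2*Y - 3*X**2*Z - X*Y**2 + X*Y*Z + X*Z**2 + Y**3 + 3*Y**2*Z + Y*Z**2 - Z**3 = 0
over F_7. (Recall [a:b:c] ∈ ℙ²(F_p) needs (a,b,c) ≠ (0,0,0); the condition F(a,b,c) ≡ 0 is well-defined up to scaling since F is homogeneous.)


F(5,5,5) ≡ 3 (mod 7); P is NOT on the curve.

Evaluate F(5, 5, 5) term-by-term (mod 7).
  -X**3 ↦ -1·125·1·1 = -125
  3*X**2*Y ↦ 3·25·5·1 = 375
  -3*X**2*Z ↦ -3·25·1·5 = -375
  -X*Y**2 ↦ -1·5·25·1 = -125
  X*Y*Z ↦ 1·5·5·5 = 125
  X*Z**2 ↦ 1·5·1·25 = 125
  Y**3 ↦ 1·1·125·1 = 125
  3*Y**2*Z ↦ 3·1·25·5 = 375
  Y*Z**2 ↦ 1·1·5·25 = 125
  -Z**3 ↦ -1·1·1·125 = -125
Sum: F(5, 5, 5) = (-125) + (375) + (-375) + (-125) + (125) + (125) + (125) + (375) + (125) + (-125) = 500.
Reducing mod 7: 500 ≡ 3 (mod 7).
Since F(a, b, c) ≡ 3 ≠ 0 (mod 7), P does NOT lie on the curve.


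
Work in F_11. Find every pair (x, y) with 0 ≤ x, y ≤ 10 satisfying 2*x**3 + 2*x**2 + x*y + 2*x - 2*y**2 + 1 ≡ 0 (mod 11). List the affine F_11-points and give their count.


Affine F_11-points: {(2, 5), (2, 7), (3, 2), (3, 5), (4, 6), (4, 7), (5, 3), (5, 5), (6, 0), (6, 3), (8, 2), (9, 0), (9, 10), (10, 2), (10, 3)}; count = 15.

For each of the 121 pairs (x, y) ∈ F_11², evaluate f(x, y) mod 11. Record the zeros.
  x = 0: [0↦1, 1↦10, 2↦4, 3↦5, 4↦2, 5↦6, 6↦6, 7↦2, 8↦5, 9↦4, 10↦10]  zeros at y ∈ ∅
  x = 1: [0↦7, 1↦6, 2↦1, 3↦3, 4↦1, 5↦6, 6↦7, 7↦4, 8↦8, 9↦8, 10↦4]  zeros at y ∈ ∅
  x = 2: [0↦7, 1↦7, 2↦3, 3↦6, 4↦5, 5↦0, 6↦2, 7↦0, 8↦5, 9↦6, 10↦3]  zeros at y ∈ {5, 7}
  x = 3: [0↦2, 1↦3, 2↦0, 3↦4, 4↦4, 5↦0, 6↦3, 7↦2, 8↦8, 9↦10, 10↦8]  zeros at y ∈ {2, 5}
  x = 4: [0↦4, 1↦6, 2↦4, 3↦9, 4↦10, 5↦7, 6↦0, 7↦0, 8↦7, 9↦10, 10↦9]  zeros at y ∈ {6, 7}
  x = 5: [0↦3, 1↦6, 2↦5, 3↦0, 4↦2, 5↦0, 6↦5, 7↦6, 8↦3, 9↦7, 10↦7]  zeros at y ∈ {3, 5}
  x = 6: [0↦0, 1↦4, 2↦4, 3↦0, 4↦3, 5↦2, 6↦8, 7↦10, 8↦8, 9↦2, 10↦3]  zeros at y ∈ {0, 3}
  x = 7: [0↦7, 1↦1, 2↦2, 3↦10, 4↦3, 5↦3, 6↦10, 7↦2, 8↦1, 9↦7, 10↦9]  zeros at y ∈ ∅
  x = 8: [0↦3, 1↦9, 2↦0, 3↦9, 4↦3, 5↦4, 6↦1, 7↦5, 8↦5, 9↦1, 10↦4]  zeros at y ∈ {2}
  x = 9: [0↦0, 1↦7, 2↦10, 3↦9, 4↦4, 5↦6, 6↦4, 7↦9, 8↦10, 9↦7, 10↦0]  zeros at y ∈ {0, 10}
  x = 10: [0↦10, 1↦7, 2↦0, 3↦0, 4↦7, 5↦10, 6↦9, 7↦4, 8↦6, 9↦4, 10↦9]  zeros at y ∈ {2, 3}
Collecting zeros: affine points = {(2, 5), (2, 7), (3, 2), (3, 5), (4, 6), (4, 7), (5, 3), (5, 5), (6, 0), (6, 3), (8, 2), (9, 0), (9, 10), (10, 2), (10, 3)}.
Total count |C(F_11)_aff| = 15.


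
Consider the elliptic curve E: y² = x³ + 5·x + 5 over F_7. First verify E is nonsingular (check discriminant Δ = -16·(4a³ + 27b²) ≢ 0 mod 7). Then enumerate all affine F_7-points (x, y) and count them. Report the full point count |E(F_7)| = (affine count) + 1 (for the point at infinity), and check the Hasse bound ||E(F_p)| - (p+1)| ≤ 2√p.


Affine points = {(1, 2), (1, 5), (2, 3), (2, 4), (5, 1), (5, 6)}; affine count = 6; |E(F_7)| = 7.

Discriminant check: Δ ∝ 4a³ + 27b² = 4·5³ + 27·5² = 4·125 + 27·25 ≡ 6 (mod 7). Nonzero ⇒ E is nonsingular.
For each x ∈ F_7, compute rhs = x³ + 5·x + 5 mod 7, then count y ∈ F_7 with y² ≡ rhs.
  x = 0: rhs = 5, matching y values: none (0 points).
  x = 1: rhs = 4, matching y values: 2, 5 (2 points).
  x = 2: rhs = 2, matching y values: 3, 4 (2 points).
  x = 3: rhs = 5, matching y values: none (0 points).
  x = 4: rhs = 5, matching y values: none (0 points).
  x = 5: rhs = 1, matching y values: 1, 6 (2 points).
  x = 6: rhs = 6, matching y values: none (0 points).
Total affine count: 6.
Full point count |E(F_7)| = 6 + 1 = 7.
Hasse bound: |7 − (7+1)| = |-1| = 1 ≤ 2√7 ≈ 5.2915 ✓.


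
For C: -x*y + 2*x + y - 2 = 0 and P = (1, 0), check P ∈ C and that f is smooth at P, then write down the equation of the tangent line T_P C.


Tangent line at P: 2*x - 2 = 0.

Step 1: f(1, 0) = 0, so P lies on C.
Step 2: partial derivatives
  f_x(x, y) = 2 - y, f_y(x, y) = 1 - x.
  f_x(P) = 2, f_y(P) = 0 (gradient nonzero, so P is smooth).
Step 3: tangent line at P: 2·(x − 1) + 0·(y − 0) = 0.
Expanding: 2*x - 2 = 0.


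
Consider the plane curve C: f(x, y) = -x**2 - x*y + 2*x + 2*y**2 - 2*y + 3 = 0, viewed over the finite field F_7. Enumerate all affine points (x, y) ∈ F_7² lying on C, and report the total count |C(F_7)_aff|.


Affine F_7-points: {(0, 2), (0, 6), (3, 0), (3, 6), (6, 0), (6, 4)}; count = 6.

For each of the 49 pairs (x, y) ∈ F_7², evaluate f(x, y) mod 7. Record the zeros.
  x = 0: [0↦3, 1↦3, 2↦0, 3↦1, 4↦6, 5↦1, 6↦0]  zeros at y ∈ {2, 6}
  x = 1: [0↦4, 1↦3, 2↦6, 3↦6, 4↦3, 5↦4, 6↦2]  zeros at y ∈ ∅
  x = 2: [0↦3, 1↦1, 2↦3, 3↦2, 4↦5, 5↦5, 6↦2]  zeros at y ∈ ∅
  x = 3: [0↦0, 1↦4, 2↦5, 3↦3, 4↦5, 5↦4, 6↦0]  zeros at y ∈ {0, 6}
  x = 4: [0↦2, 1↦5, 2↦5, 3↦2, 4↦3, 5↦1, 6↦3]  zeros at y ∈ ∅
  x = 5: [0↦2, 1↦4, 2↦3, 3↦6, 4↦6, 5↦3, 6↦4]  zeros at y ∈ ∅
  x = 6: [0↦0, 1↦1, 2↦6, 3↦1, 4↦0, 5↦3, 6↦3]  zeros at y ∈ {0, 4}
Collecting zeros: affine points = {(0, 2), (0, 6), (3, 0), (3, 6), (6, 0), (6, 4)}.
Total count |C(F_7)_aff| = 6.


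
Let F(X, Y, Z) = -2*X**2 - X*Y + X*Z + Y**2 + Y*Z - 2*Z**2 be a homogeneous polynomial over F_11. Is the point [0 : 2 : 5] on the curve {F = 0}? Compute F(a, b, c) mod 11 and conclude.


F(0,2,5) ≡ 8 (mod 11); P is NOT on the curve.

Evaluate F(0, 2, 5) term-by-term (mod 11).
  -2*X**2 ↦ -2·0·1·1 = 0
  -X*Y ↦ -1·0·2·1 = 0
  X*Z ↦ 1·0·1·5 = 0
  Y**2 ↦ 1·1·4·1 = 4
  Y*Z ↦ 1·1·2·5 = 10
  -2*Z**2 ↦ -2·1·1·25 = -50
Sum: F(0, 2, 5) = (0) + (0) + (0) + (4) + (10) + (-50) = -36.
Reducing mod 11: -36 ≡ 8 (mod 11).
Since F(a, b, c) ≡ 8 ≠ 0 (mod 11), P does NOT lie on the curve.


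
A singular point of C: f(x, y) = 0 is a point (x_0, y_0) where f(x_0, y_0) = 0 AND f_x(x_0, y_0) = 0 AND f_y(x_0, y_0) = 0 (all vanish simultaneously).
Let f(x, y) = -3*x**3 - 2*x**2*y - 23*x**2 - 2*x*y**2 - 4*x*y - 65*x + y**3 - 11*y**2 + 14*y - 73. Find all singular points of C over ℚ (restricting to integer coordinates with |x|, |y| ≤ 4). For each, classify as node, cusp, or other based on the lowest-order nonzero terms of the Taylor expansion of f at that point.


Singular points: {(-3, 2)}; classification: cusp.

Compute partial derivatives:
  f_x = -9*x**2 - 4*x*y - 46*x - 2*y**2 - 4*y - 65.
  f_y = -2*x**2 - 4*x*y - 4*x + 3*y**2 - 22*y + 14.
Scan x_0 ∈ {−4, ..., 4}. For each x_0, f_y(x_0, y) is a polynomial in y; find its integer roots y ∈ {−4, ..., 4}, then test f_x and f at those candidates.
  x = -4: f_y(-4, y) = 3*y**2 - 6*y - 2; no integer root y with |y| ≤ 4.
  x = -3: f_y(-3, y) = 3*y**2 - 10*y + 8; vanishes at y ∈ {2}. (-3, 2): f_x = 0, f = 0 — SINGULAR.
  x = -2: f_y(-2, y) = 3*y**2 - 14*y + 14; no integer root y with |y| ≤ 4.
  x = -1: f_y(-1, y) = 3*y**2 - 18*y + 16; no integer root y with |y| ≤ 4.
  x = 0: f_y(0, y) = 3*y**2 - 22*y + 14; no integer root y with |y| ≤ 4.
  x = 1: f_y(1, y) = 3*y**2 - 26*y + 8; no integer root y with |y| ≤ 4.
  x = 2: f_y(2, y) = 3*y**2 - 30*y - 2; no integer root y with |y| ≤ 4.
  x = 3: f_y(3, y) = 3*y**2 - 34*y - 16; no integer root y with |y| ≤ 4.
  x = 4: f_y(4, y) = 3*y**2 - 38*y - 34; no integer root y with |y| ≤ 4.
Only singular point on the grid: (-3, 2).
Classify: substitute x = -3 + u, y = 2 + v and expand: f = -3*u**3 - 2*u**2*v - 2*u*v**2 + v**3 + v**2.
No constant or linear terms (consistent with a singular point). Quadratic part: v**2. Cubic part: -3*u**3 - 2*u**2*v - 2*u*v**2 + v**3.
The quadratic part v**2 is a perfect square, so there is a single (double) tangent line v = 0, i.e. y = 2. Restricting the cubic part to that line (v = 0) leaves -3*u**3 ≠ 0, so f is not divisible by v and the branch is v² ≈ 3*u**3 to lowest order — this is a cusp.
Classification: cusp.


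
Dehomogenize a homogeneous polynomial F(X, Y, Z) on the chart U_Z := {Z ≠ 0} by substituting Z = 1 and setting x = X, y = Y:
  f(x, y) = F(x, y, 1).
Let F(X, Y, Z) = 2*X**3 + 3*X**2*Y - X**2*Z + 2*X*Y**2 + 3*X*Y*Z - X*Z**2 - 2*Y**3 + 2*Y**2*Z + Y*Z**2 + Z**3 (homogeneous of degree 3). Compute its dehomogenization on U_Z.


f(x, y) = 2*x**3 + 3*x**2*y - x**2 + 2*x*y**2 + 3*x*y - x - 2*y**3 + 2*y**2 + y + 1

On U_Z we set Z = 1. Each monomial c·X^i·Y^j·Z^k in F becomes c·x^i·y^j·1^k = c·x^i·y^j.
Substituting Z = 1: F(X, Y, 1) = 2*x**3 + 3*x**2*y - x**2 + 2*x*y**2 + 3*x*y - x - 2*y**3 + 2*y**2 + y + 1.
Note: deg(f) ≤ deg(F) = 3; strict inequality happens when F is divisible by Z (lost terms).


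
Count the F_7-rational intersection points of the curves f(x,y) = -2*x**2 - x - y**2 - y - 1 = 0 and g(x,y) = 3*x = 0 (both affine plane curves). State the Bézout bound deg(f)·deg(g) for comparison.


Common zeros: {(0, 2), (0, 4)}; count = 2; Bézout bound = 2.

deg(f) = 2, deg(g) = 1, so Bézout bound = 2.
Scan x ∈ F_7. For each x, list the y ∈ F_7 with f(x, y) ≡ 0 and those with g(x, y) ≡ 0 (mod 7); the common zeros in that column are the intersection.
  x = 0: f ≡ 0 at y ∈ {2, 4}; g ≡ 0 at y ∈ {0, 1, 2, 3, 4, 5, 6}; common: {2, 4}.
  x = 1: f ≡ 0 at y ∈ ∅; g ≡ 0 at y ∈ ∅; common: ∅.
  x = 2: f ≡ 0 at y ∈ ∅; g ≡ 0 at y ∈ ∅; common: ∅.
  x = 3: f ≡ 0 at y ∈ {2, 4}; g ≡ 0 at y ∈ ∅; common: ∅.
  x = 4: f ≡ 0 at y ∈ {3}; g ≡ 0 at y ∈ ∅; common: ∅.
  x = 5: f ≡ 0 at y ∈ {0, 6}; g ≡ 0 at y ∈ ∅; common: ∅.
  x = 6: f ≡ 0 at y ∈ {3}; g ≡ 0 at y ∈ ∅; common: ∅.
Collecting: common zeros = {(0, 2), (0, 4)}, so the count is 2.
Comparison with the Bézout bound: 2 ≤ 2 = deg(f)·deg(g), as expected for curves with no common component (the bound is attained).


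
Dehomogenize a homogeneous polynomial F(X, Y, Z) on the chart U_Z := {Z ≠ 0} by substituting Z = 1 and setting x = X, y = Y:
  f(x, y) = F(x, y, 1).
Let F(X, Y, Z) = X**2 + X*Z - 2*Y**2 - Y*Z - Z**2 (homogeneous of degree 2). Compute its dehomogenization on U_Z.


f(x, y) = x**2 + x - 2*y**2 - y - 1

On U_Z we set Z = 1. Each monomial c·X^i·Y^j·Z^k in F becomes c·x^i·y^j·1^k = c·x^i·y^j.
Substituting Z = 1: F(X, Y, 1) = x**2 + x - 2*y**2 - y - 1.
Note: deg(f) ≤ deg(F) = 2; strict inequality happens when F is divisible by Z (lost terms).


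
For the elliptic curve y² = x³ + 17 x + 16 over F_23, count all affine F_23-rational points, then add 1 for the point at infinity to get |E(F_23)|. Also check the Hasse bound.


Affine points = {(0, 4), (0, 19), (2, 9), (2, 14), (3, 5), (3, 18), (6, 9), (6, 14), (7, 8), (7, 15), (9, 1), (9, 22), (10, 6), (10, 17), (11, 4), (11, 19), (12, 4), (12, 19), (14, 10), (14, 13), (15, 9), (15, 14), (18, 6), (18, 17)}; affine count = 24; |E(F_23)| = 25.

Discriminant check: Δ ∝ 4a³ + 27b² = 4·17³ + 27·16² = 4·4913 + 27·256 ≡ 22 (mod 23). Nonzero ⇒ E is nonsingular.
For each x ∈ F_23, compute rhs = x³ + 17·x + 16 mod 23, then count y ∈ F_23 with y² ≡ rhs.
  x = 0: rhs = 16, matching y values: 4, 19 (2 points).
  x = 1: rhs = 11, matching y values: none (0 points).
  x = 2: rhs = 12, matching y values: 9, 14 (2 points).
  x = 3: rhs = 2, matching y values: 5, 18 (2 points).
  x = 4: rhs = 10, matching y values: none (0 points).
  x = 5: rhs = 19, matching y values: none (0 points).
  x = 6: rhs = 12, matching y values: 9, 14 (2 points).
  x = 7: rhs = 18, matching y values: 8, 15 (2 points).
  x = 8: rhs = 20, matching y values: none (0 points).
  x = 9: rhs = 1, matching y values: 1, 22 (2 points).
  x = 10: rhs = 13, matching y values: 6, 17 (2 points).
  x = 11: rhs = 16, matching y values: 4, 19 (2 points).
  x = 12: rhs = 16, matching y values: 4, 19 (2 points).
  x = 13: rhs = 19, matching y values: none (0 points).
  x = 14: rhs = 8, matching y values: 10, 13 (2 points).
  x = 15: rhs = 12, matching y values: 9, 14 (2 points).
  x = 16: rhs = 14, matching y values: none (0 points).
  x = 17: rhs = 20, matching y values: none (0 points).
  x = 18: rhs = 13, matching y values: 6, 17 (2 points).
  x = 19: rhs = 22, matching y values: none (0 points).
  x = 20: rhs = 7, matching y values: none (0 points).
  x = 21: rhs = 20, matching y values: none (0 points).
  x = 22: rhs = 21, matching y values: none (0 points).
Total affine count: 24.
Full point count |E(F_23)| = 24 + 1 = 25.
Hasse bound: |25 − (23+1)| = |1| = 1 ≤ 2√23 ≈ 9.5917 ✓.
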